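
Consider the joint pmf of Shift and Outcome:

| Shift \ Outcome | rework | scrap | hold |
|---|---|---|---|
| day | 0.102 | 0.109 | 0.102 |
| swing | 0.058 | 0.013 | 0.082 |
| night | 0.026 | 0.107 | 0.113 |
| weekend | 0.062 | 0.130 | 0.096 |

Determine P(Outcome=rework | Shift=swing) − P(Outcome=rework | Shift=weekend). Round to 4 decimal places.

0.1638

P(Shift=swing) = 0.058 + 0.013 + 0.082 = 0.153; P(Outcome=rework | Shift=swing) = 0.058/0.153 = 0.37908.
P(Shift=weekend) = 0.062 + 0.130 + 0.096 = 0.288; P(Outcome=rework | Shift=weekend) = 0.062/0.288 = 0.21528.
Difference = 0.1638.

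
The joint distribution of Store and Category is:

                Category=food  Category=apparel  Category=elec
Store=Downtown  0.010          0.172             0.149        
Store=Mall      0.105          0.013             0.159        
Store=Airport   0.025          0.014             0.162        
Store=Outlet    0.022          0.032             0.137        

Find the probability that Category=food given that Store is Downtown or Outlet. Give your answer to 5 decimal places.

0.06130

P(Store=Downtown) = 0.010 + 0.172 + 0.149 = 0.331.
P(Store=Outlet) = 0.022 + 0.032 + 0.137 = 0.191.
P(Store ∈ {Downtown, Outlet}) = 0.331 + 0.191 = 0.522; P(Category=food, Store ∈ {Downtown, Outlet}) = 0.010 + 0.022 = 0.032.
P(Category=food | Store ∈ {Downtown, Outlet}) = 0.032/0.522 = 0.06130.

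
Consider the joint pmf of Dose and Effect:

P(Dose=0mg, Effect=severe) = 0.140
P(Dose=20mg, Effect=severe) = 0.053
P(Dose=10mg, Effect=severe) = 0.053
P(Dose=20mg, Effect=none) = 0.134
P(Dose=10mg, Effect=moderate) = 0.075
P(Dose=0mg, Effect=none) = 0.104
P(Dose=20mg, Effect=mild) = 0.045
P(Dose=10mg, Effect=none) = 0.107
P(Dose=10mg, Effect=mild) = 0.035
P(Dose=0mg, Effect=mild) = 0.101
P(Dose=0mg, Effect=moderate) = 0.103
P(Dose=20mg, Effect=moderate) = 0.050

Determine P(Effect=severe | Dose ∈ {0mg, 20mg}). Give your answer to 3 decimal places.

P(Dose=0mg) = 0.104 + 0.101 + 0.103 + 0.140 = 0.448.
P(Dose=20mg) = 0.134 + 0.045 + 0.050 + 0.053 = 0.282.
P(Dose ∈ {0mg, 20mg}) = 0.448 + 0.282 = 0.730; P(Effect=severe, Dose ∈ {0mg, 20mg}) = 0.140 + 0.053 = 0.193.
P(Effect=severe | Dose ∈ {0mg, 20mg}) = 0.193/0.730 = 0.264.

0.264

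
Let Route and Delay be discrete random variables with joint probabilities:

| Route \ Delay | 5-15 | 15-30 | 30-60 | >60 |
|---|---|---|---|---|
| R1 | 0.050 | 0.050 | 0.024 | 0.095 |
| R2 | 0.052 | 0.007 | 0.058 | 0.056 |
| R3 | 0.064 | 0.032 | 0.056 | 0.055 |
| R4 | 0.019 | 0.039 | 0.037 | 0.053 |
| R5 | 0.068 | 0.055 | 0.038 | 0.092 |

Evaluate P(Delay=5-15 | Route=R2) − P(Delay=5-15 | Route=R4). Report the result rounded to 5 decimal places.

0.17220

P(Route=R2) = 0.052 + 0.007 + 0.058 + 0.056 = 0.173; P(Delay=5-15 | Route=R2) = 0.052/0.173 = 0.300578.
P(Route=R4) = 0.019 + 0.039 + 0.037 + 0.053 = 0.148; P(Delay=5-15 | Route=R4) = 0.019/0.148 = 0.128378.
Difference = 0.17220.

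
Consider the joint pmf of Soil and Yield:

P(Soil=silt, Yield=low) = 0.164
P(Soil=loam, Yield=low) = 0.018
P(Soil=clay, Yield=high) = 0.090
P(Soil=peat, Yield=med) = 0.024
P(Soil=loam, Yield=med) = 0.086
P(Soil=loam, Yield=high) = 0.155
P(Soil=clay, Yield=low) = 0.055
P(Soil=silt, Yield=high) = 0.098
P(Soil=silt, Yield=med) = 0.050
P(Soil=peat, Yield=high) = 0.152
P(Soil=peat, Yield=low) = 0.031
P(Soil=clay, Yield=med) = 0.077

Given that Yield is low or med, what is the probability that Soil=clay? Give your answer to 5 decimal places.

0.26139

P(Yield=low) = 0.018 + 0.055 + 0.164 + 0.031 = 0.268.
P(Yield=med) = 0.086 + 0.077 + 0.050 + 0.024 = 0.237.
P(Yield ∈ {low, med}) = 0.268 + 0.237 = 0.505; P(Soil=clay, Yield ∈ {low, med}) = 0.055 + 0.077 = 0.132.
P(Soil=clay | Yield ∈ {low, med}) = 0.132/0.505 = 0.26139.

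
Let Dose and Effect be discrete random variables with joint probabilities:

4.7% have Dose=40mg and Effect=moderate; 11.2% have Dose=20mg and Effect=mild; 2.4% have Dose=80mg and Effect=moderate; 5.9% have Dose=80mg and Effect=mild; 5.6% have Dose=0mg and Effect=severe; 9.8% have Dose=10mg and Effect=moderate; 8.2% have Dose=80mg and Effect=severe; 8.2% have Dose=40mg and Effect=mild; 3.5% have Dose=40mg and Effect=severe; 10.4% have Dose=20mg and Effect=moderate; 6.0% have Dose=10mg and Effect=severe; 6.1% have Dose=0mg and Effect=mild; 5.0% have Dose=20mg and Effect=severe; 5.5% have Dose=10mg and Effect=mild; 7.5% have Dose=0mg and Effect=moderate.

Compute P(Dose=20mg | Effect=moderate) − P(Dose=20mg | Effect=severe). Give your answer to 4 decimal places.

P(Effect=moderate) = 0.075 + 0.098 + 0.104 + 0.047 + 0.024 = 0.348; P(Dose=20mg | Effect=moderate) = 0.104/0.348 = 0.29885.
P(Effect=severe) = 0.056 + 0.060 + 0.050 + 0.035 + 0.082 = 0.283; P(Dose=20mg | Effect=severe) = 0.050/0.283 = 0.17668.
Difference = 0.1222.

0.1222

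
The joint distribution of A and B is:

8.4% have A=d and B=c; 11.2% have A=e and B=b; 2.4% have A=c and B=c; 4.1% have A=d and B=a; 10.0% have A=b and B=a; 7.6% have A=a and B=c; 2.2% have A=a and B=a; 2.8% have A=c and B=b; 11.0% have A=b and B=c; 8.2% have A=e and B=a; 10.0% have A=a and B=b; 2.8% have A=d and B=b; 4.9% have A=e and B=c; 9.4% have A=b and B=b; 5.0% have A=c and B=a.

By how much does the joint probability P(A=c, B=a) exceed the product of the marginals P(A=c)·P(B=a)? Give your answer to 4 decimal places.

P(A=c) = 0.050 + 0.028 + 0.024 = 0.102.
P(B=a) = 0.022 + 0.100 + 0.050 + 0.041 + 0.082 = 0.295.
P(A=c, B=a) − P(A=c)P(B=a) = 0.050 − 0.102×0.295 = 0.0199.

0.0199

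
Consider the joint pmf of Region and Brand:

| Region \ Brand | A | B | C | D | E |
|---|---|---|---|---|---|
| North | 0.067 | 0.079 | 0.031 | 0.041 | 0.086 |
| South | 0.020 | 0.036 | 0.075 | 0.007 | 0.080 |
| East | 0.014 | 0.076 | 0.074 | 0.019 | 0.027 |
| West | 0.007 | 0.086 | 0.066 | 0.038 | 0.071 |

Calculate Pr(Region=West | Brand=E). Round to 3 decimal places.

P(Brand=E) = 0.086 + 0.080 + 0.027 + 0.071 = 0.264.
P(Region=West | Brand=E) = 0.071/0.264 = 0.269.

0.269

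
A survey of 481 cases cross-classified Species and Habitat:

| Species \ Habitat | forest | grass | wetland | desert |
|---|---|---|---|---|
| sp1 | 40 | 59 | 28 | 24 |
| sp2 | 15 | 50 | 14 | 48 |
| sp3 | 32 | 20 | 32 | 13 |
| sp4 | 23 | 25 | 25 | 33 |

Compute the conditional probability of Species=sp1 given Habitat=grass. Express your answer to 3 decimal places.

Total with Habitat=grass: 59 + 50 + 20 + 25 = 154.
P(Species=sp1 | Habitat=grass) = 59/154 = 0.383.

0.383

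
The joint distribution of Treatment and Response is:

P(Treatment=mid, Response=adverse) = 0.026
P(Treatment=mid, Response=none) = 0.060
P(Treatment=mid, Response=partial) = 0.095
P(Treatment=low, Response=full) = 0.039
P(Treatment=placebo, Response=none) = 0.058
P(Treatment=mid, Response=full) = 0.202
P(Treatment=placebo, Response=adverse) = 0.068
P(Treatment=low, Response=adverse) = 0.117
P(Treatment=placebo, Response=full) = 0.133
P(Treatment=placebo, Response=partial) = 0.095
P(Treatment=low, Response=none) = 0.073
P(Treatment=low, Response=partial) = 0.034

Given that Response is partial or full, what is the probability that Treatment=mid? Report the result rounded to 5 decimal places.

0.49666

P(Response=partial) = 0.095 + 0.034 + 0.095 = 0.224.
P(Response=full) = 0.133 + 0.039 + 0.202 = 0.374.
P(Response ∈ {partial, full}) = 0.224 + 0.374 = 0.598; P(Treatment=mid, Response ∈ {partial, full}) = 0.095 + 0.202 = 0.297.
P(Treatment=mid | Response ∈ {partial, full}) = 0.297/0.598 = 0.49666.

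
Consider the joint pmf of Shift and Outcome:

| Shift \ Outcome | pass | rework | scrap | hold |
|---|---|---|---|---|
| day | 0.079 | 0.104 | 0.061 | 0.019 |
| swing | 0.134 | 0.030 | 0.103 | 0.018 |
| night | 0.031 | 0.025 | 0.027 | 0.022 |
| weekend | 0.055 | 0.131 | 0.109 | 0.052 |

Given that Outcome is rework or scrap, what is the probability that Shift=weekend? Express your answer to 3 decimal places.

0.407

P(Outcome=rework) = 0.104 + 0.030 + 0.025 + 0.131 = 0.290.
P(Outcome=scrap) = 0.061 + 0.103 + 0.027 + 0.109 = 0.300.
P(Outcome ∈ {rework, scrap}) = 0.290 + 0.300 = 0.590; P(Shift=weekend, Outcome ∈ {rework, scrap}) = 0.131 + 0.109 = 0.240.
P(Shift=weekend | Outcome ∈ {rework, scrap}) = 0.240/0.590 = 0.407.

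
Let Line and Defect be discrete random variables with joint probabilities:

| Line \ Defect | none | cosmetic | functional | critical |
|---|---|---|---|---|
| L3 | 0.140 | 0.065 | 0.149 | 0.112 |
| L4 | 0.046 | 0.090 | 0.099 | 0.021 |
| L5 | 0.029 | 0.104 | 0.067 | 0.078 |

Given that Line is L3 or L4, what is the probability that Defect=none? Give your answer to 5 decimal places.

0.25762

P(Line=L3) = 0.140 + 0.065 + 0.149 + 0.112 = 0.466.
P(Line=L4) = 0.046 + 0.090 + 0.099 + 0.021 = 0.256.
P(Line ∈ {L3, L4}) = 0.466 + 0.256 = 0.722; P(Defect=none, Line ∈ {L3, L4}) = 0.140 + 0.046 = 0.186.
P(Defect=none | Line ∈ {L3, L4}) = 0.186/0.722 = 0.25762.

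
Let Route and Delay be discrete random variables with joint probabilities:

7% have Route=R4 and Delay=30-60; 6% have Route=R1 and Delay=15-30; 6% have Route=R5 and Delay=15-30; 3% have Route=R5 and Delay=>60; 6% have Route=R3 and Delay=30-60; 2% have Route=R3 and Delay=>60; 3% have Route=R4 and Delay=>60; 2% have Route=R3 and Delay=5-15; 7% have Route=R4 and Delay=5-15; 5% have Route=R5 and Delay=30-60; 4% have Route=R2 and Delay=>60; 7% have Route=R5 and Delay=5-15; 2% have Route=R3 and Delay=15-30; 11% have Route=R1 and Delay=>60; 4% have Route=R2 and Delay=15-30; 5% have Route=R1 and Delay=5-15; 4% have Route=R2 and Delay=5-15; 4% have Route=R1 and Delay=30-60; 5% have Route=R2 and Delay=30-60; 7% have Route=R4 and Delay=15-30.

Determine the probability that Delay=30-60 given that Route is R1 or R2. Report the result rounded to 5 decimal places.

P(Route=R1) = 0.05 + 0.06 + 0.04 + 0.11 = 0.26.
P(Route=R2) = 0.04 + 0.04 + 0.05 + 0.04 = 0.17.
P(Route ∈ {R1, R2}) = 0.26 + 0.17 = 0.43; P(Delay=30-60, Route ∈ {R1, R2}) = 0.04 + 0.05 = 0.09.
P(Delay=30-60 | Route ∈ {R1, R2}) = 0.09/0.43 = 0.20930.

0.20930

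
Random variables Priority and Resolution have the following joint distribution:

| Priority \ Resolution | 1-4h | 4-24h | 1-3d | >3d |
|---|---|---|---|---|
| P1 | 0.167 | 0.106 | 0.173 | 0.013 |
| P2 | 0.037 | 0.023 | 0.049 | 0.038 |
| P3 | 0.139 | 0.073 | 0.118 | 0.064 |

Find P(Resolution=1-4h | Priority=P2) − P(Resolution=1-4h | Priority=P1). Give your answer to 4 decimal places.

-0.1121

P(Priority=P2) = 0.037 + 0.023 + 0.049 + 0.038 = 0.147; P(Resolution=1-4h | Priority=P2) = 0.037/0.147 = 0.25170.
P(Priority=P1) = 0.167 + 0.106 + 0.173 + 0.013 = 0.459; P(Resolution=1-4h | Priority=P1) = 0.167/0.459 = 0.36383.
Difference = -0.1121.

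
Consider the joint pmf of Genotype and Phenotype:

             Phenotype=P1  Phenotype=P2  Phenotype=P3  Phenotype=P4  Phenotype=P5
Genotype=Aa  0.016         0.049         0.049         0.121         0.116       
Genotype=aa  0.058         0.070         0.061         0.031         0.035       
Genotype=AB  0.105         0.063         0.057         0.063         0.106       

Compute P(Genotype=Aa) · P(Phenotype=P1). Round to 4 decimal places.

P(Genotype=Aa) = 0.016 + 0.049 + 0.049 + 0.121 + 0.116 = 0.351.
P(Phenotype=P1) = 0.016 + 0.058 + 0.105 = 0.179.
Product: 0.351 × 0.179 = 0.0628.

0.0628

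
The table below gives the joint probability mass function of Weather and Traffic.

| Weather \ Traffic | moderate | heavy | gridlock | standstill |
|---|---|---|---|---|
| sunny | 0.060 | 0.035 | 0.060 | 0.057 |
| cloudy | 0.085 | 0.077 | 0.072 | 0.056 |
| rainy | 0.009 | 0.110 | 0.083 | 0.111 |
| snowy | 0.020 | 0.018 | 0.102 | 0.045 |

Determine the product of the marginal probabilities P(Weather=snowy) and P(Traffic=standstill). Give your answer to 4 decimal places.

P(Weather=snowy) = 0.020 + 0.018 + 0.102 + 0.045 = 0.185.
P(Traffic=standstill) = 0.057 + 0.056 + 0.111 + 0.045 = 0.269.
Product: 0.185 × 0.269 = 0.0498.

0.0498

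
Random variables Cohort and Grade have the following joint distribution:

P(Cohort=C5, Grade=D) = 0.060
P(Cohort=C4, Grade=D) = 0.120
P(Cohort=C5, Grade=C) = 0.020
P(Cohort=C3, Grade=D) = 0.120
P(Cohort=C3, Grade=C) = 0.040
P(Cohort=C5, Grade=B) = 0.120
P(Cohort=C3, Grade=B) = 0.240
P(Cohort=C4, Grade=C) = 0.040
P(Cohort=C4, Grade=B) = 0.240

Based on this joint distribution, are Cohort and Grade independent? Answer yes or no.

yes

Every cell satisfies P(Cohort,Grade) = P(Cohort)·P(Grade). For instance P(Cohort=C4) = 0.400, P(Grade=C) = 0.100, and 0.400×0.100 = 0.040 matches the joint entry. So Cohort and Grade are independent.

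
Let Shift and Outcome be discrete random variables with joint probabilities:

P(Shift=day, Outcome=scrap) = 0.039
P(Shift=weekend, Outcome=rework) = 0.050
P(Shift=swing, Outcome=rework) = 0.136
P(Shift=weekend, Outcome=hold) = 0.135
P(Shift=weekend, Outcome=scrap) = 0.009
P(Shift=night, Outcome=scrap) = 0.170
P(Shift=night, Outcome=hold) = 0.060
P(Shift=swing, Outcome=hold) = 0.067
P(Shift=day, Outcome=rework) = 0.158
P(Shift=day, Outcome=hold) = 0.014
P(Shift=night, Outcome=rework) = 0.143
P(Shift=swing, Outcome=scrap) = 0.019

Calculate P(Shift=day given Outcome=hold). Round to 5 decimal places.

0.05072

P(Outcome=hold) = 0.014 + 0.067 + 0.060 + 0.135 = 0.276.
P(Shift=day | Outcome=hold) = 0.014/0.276 = 0.05072.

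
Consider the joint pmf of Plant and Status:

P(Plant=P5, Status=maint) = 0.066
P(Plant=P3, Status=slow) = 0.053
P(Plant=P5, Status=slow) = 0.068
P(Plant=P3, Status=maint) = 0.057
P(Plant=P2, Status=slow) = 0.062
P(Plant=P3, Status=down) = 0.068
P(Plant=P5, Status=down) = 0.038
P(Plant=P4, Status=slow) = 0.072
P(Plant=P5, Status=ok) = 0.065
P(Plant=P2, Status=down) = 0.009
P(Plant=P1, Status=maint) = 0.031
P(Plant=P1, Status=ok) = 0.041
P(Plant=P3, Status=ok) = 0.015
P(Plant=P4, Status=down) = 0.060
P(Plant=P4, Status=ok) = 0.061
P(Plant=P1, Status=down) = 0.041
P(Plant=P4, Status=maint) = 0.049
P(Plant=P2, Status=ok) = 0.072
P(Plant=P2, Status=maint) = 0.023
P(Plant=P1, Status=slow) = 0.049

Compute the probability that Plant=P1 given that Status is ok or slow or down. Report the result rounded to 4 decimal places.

P(Status=ok) = 0.041 + 0.072 + 0.015 + 0.061 + 0.065 = 0.254.
P(Status=slow) = 0.049 + 0.062 + 0.053 + 0.072 + 0.068 = 0.304.
P(Status=down) = 0.041 + 0.009 + 0.068 + 0.060 + 0.038 = 0.216.
P(Status ∈ {ok, slow, down}) = 0.254 + 0.304 + 0.216 = 0.774; P(Plant=P1, Status ∈ {ok, slow, down}) = 0.041 + 0.049 + 0.041 = 0.131.
P(Plant=P1 | Status ∈ {ok, slow, down}) = 0.131/0.774 = 0.1693.

0.1693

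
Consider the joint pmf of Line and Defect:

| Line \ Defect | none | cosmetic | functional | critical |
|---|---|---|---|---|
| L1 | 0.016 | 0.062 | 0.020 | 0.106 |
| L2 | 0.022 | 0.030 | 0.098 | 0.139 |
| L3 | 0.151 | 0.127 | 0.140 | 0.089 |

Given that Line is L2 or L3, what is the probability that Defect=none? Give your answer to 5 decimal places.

P(Line=L2) = 0.022 + 0.030 + 0.098 + 0.139 = 0.289.
P(Line=L3) = 0.151 + 0.127 + 0.140 + 0.089 = 0.507.
P(Line ∈ {L2, L3}) = 0.289 + 0.507 = 0.796; P(Defect=none, Line ∈ {L2, L3}) = 0.022 + 0.151 = 0.173.
P(Defect=none | Line ∈ {L2, L3}) = 0.173/0.796 = 0.21734.

0.21734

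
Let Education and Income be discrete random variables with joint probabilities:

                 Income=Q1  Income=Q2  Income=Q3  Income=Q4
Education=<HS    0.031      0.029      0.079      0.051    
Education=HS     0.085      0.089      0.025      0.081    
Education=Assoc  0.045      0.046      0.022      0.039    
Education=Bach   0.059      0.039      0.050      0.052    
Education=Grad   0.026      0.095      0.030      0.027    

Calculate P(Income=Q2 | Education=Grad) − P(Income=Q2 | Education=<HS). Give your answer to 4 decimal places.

P(Education=Grad) = 0.026 + 0.095 + 0.030 + 0.027 = 0.178; P(Income=Q2 | Education=Grad) = 0.095/0.178 = 0.53371.
P(Education=<HS) = 0.031 + 0.029 + 0.079 + 0.051 = 0.190; P(Income=Q2 | Education=<HS) = 0.029/0.190 = 0.15263.
Difference = 0.3811.

0.3811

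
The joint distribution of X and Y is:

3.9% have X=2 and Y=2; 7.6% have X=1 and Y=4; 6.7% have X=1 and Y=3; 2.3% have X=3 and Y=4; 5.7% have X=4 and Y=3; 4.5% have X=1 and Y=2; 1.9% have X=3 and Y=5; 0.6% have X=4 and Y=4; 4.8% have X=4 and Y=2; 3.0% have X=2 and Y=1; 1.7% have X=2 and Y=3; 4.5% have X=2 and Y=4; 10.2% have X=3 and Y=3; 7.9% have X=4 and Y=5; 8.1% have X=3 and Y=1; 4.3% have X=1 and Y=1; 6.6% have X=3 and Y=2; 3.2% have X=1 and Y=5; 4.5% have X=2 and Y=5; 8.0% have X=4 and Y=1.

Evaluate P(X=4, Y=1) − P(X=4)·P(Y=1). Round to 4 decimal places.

0.0168

P(X=4) = 0.080 + 0.048 + 0.057 + 0.006 + 0.079 = 0.270.
P(Y=1) = 0.043 + 0.030 + 0.081 + 0.080 = 0.234.
P(X=4, Y=1) − P(X=4)P(Y=1) = 0.080 − 0.270×0.234 = 0.0168.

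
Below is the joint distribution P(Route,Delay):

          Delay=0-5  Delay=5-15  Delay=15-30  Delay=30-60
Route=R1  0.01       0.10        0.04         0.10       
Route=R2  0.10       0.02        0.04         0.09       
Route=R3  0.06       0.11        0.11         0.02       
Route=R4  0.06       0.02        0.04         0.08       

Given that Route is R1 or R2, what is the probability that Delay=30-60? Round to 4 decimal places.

P(Route=R1) = 0.01 + 0.10 + 0.04 + 0.10 = 0.25.
P(Route=R2) = 0.10 + 0.02 + 0.04 + 0.09 = 0.25.
P(Route ∈ {R1, R2}) = 0.25 + 0.25 = 0.50; P(Delay=30-60, Route ∈ {R1, R2}) = 0.10 + 0.09 = 0.19.
P(Delay=30-60 | Route ∈ {R1, R2}) = 0.19/0.50 = 0.3800.

0.3800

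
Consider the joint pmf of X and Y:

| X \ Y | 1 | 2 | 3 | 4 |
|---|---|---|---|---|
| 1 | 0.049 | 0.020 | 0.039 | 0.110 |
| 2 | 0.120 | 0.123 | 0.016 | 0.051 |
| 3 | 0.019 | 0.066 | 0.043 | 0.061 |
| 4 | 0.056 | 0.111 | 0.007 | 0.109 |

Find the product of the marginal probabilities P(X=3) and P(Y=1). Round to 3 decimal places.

P(X=3) = 0.019 + 0.066 + 0.043 + 0.061 = 0.189.
P(Y=1) = 0.049 + 0.120 + 0.019 + 0.056 = 0.244.
Product: 0.189 × 0.244 = 0.046.

0.046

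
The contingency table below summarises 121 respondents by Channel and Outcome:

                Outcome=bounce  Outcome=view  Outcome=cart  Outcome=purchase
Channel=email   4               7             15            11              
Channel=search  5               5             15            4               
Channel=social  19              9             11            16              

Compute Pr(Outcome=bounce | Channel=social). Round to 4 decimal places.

0.3455

Total with Channel=social: 19 + 9 + 11 + 16 = 55.
P(Outcome=bounce | Channel=social) = 19/55 = 0.3455.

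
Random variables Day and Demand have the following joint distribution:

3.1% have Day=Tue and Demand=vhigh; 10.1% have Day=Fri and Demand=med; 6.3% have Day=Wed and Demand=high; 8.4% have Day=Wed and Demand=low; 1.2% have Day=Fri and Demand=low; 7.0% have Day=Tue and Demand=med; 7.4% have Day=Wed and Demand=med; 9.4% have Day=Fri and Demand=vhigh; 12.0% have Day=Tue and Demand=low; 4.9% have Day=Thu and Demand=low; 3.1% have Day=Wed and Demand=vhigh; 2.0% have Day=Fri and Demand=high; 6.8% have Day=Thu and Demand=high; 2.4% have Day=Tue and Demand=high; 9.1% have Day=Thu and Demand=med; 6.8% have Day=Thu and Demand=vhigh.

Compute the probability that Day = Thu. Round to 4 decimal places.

0.2760

P(Day=Thu) = 0.049 + 0.091 + 0.068 + 0.068 = 0.276.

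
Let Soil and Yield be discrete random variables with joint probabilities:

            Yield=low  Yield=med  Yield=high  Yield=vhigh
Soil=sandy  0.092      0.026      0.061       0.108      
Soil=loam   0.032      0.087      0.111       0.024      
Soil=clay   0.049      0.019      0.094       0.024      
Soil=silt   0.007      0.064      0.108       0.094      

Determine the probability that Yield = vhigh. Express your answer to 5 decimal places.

0.25000

P(Yield=vhigh) = 0.108 + 0.024 + 0.024 + 0.094 = 0.250.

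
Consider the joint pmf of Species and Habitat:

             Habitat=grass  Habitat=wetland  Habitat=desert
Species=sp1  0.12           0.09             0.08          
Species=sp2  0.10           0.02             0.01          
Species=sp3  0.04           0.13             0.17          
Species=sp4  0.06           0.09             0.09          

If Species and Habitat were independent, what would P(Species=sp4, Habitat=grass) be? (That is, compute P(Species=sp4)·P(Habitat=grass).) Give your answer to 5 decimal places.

P(Species=sp4) = 0.06 + 0.09 + 0.09 = 0.24.
P(Habitat=grass) = 0.12 + 0.10 + 0.04 + 0.06 = 0.32.
Product: 0.24 × 0.32 = 0.07680.

0.07680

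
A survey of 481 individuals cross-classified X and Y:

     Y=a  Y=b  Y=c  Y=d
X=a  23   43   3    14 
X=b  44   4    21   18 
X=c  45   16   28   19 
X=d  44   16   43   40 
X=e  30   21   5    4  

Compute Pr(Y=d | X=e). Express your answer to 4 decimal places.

Total with X=e: 30 + 21 + 5 + 4 = 60.
P(Y=d | X=e) = 4/60 = 0.0667.

0.0667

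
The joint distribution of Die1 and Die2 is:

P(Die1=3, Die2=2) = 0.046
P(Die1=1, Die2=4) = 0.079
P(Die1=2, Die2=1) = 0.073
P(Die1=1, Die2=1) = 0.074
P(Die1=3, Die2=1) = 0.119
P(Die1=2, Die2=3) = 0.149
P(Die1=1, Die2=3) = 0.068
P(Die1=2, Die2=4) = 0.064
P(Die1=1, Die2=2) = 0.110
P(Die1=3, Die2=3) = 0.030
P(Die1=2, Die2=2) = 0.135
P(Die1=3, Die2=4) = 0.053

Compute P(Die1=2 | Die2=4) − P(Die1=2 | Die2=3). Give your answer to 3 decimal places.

P(Die2=4) = 0.079 + 0.064 + 0.053 = 0.196; P(Die1=2 | Die2=4) = 0.064/0.196 = 0.3265.
P(Die2=3) = 0.068 + 0.149 + 0.030 = 0.247; P(Die1=2 | Die2=3) = 0.149/0.247 = 0.6032.
Difference = -0.277.

-0.277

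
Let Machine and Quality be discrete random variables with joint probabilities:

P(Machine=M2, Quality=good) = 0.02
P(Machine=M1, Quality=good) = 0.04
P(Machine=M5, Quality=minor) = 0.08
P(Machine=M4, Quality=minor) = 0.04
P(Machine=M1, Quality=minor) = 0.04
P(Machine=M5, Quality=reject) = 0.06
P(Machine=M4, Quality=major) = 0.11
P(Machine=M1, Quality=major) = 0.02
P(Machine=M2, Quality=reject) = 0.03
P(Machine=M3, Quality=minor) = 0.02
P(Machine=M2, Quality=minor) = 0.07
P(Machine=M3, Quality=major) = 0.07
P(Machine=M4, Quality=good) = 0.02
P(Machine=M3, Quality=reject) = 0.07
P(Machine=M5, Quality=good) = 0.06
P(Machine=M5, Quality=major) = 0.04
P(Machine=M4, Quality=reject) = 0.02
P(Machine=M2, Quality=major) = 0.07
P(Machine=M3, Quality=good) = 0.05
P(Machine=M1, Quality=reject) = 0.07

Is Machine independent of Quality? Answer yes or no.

P(Machine=M4) = 0.19 and P(Quality=major) = 0.31, so their product is 0.0589, but P(Machine=M4, Quality=major) = 0.11. Since these differ, Machine and Quality are not independent.

no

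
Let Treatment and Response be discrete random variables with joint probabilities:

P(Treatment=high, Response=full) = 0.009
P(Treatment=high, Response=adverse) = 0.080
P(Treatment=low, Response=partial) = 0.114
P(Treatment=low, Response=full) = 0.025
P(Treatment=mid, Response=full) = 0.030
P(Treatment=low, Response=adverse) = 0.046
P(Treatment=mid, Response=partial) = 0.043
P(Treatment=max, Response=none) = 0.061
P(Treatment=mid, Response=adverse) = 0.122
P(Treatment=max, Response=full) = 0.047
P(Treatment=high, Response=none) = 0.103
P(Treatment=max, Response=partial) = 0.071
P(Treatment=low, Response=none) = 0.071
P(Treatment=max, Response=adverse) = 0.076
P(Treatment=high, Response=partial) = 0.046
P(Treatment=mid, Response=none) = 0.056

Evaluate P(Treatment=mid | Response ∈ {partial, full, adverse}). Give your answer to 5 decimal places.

0.27504

P(Response=partial) = 0.114 + 0.043 + 0.046 + 0.071 = 0.274.
P(Response=full) = 0.025 + 0.030 + 0.009 + 0.047 = 0.111.
P(Response=adverse) = 0.046 + 0.122 + 0.080 + 0.076 = 0.324.
P(Response ∈ {partial, full, adverse}) = 0.274 + 0.111 + 0.324 = 0.709; P(Treatment=mid, Response ∈ {partial, full, adverse}) = 0.043 + 0.030 + 0.122 = 0.195.
P(Treatment=mid | Response ∈ {partial, full, adverse}) = 0.195/0.709 = 0.27504.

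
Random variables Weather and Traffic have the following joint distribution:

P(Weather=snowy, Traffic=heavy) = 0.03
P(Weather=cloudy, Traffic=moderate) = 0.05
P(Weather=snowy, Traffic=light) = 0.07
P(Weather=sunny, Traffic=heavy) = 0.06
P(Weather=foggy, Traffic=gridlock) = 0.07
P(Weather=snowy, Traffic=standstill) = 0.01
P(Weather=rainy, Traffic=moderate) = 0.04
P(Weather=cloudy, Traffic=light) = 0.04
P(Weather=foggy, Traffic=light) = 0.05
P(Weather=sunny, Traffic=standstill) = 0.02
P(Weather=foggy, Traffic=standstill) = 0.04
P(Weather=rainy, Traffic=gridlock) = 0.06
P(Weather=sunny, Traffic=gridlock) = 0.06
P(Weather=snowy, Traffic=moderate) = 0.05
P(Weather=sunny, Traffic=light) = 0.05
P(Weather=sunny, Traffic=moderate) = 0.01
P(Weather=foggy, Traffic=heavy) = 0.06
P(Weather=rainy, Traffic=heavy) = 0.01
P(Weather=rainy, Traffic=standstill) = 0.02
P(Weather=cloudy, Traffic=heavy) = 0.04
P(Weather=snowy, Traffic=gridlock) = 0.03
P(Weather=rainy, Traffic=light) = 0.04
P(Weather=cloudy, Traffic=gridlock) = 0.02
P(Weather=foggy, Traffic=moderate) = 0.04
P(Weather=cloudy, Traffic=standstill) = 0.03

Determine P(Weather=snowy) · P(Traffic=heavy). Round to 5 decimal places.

P(Weather=snowy) = 0.07 + 0.05 + 0.03 + 0.03 + 0.01 = 0.19.
P(Traffic=heavy) = 0.06 + 0.04 + 0.01 + 0.03 + 0.06 = 0.20.
Product: 0.19 × 0.20 = 0.03800.

0.03800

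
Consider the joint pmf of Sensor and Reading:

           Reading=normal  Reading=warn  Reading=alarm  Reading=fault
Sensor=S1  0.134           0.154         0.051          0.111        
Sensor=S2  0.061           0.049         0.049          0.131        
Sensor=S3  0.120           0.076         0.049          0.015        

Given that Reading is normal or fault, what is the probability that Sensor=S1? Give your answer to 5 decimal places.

0.42832

P(Reading=normal) = 0.134 + 0.061 + 0.120 = 0.315.
P(Reading=fault) = 0.111 + 0.131 + 0.015 = 0.257.
P(Reading ∈ {normal, fault}) = 0.315 + 0.257 = 0.572; P(Sensor=S1, Reading ∈ {normal, fault}) = 0.134 + 0.111 = 0.245.
P(Sensor=S1 | Reading ∈ {normal, fault}) = 0.245/0.572 = 0.42832.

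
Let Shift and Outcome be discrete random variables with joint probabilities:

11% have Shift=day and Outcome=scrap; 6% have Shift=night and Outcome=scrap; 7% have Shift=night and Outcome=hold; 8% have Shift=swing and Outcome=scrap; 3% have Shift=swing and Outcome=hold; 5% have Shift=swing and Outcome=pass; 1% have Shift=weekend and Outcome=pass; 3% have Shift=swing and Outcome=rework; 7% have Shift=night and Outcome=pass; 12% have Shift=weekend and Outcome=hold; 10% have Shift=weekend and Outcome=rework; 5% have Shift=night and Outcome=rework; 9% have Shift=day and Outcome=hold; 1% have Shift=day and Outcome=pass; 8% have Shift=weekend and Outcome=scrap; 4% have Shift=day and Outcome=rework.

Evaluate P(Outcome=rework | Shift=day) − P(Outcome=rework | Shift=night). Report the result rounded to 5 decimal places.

-0.04000

P(Shift=day) = 0.01 + 0.04 + 0.11 + 0.09 = 0.25; P(Outcome=rework | Shift=day) = 0.04/0.25 = 0.160000.
P(Shift=night) = 0.07 + 0.05 + 0.06 + 0.07 = 0.25; P(Outcome=rework | Shift=night) = 0.05/0.25 = 0.200000.
Difference = -0.04000.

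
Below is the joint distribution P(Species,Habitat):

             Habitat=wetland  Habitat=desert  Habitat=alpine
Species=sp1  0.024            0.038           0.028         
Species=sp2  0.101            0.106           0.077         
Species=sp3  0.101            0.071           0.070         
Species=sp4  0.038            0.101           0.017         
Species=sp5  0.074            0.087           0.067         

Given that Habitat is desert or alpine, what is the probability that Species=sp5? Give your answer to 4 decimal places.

P(Habitat=desert) = 0.038 + 0.106 + 0.071 + 0.101 + 0.087 = 0.403.
P(Habitat=alpine) = 0.028 + 0.077 + 0.070 + 0.017 + 0.067 = 0.259.
P(Habitat ∈ {desert, alpine}) = 0.403 + 0.259 = 0.662; P(Species=sp5, Habitat ∈ {desert, alpine}) = 0.087 + 0.067 = 0.154.
P(Species=sp5 | Habitat ∈ {desert, alpine}) = 0.154/0.662 = 0.2326.

0.2326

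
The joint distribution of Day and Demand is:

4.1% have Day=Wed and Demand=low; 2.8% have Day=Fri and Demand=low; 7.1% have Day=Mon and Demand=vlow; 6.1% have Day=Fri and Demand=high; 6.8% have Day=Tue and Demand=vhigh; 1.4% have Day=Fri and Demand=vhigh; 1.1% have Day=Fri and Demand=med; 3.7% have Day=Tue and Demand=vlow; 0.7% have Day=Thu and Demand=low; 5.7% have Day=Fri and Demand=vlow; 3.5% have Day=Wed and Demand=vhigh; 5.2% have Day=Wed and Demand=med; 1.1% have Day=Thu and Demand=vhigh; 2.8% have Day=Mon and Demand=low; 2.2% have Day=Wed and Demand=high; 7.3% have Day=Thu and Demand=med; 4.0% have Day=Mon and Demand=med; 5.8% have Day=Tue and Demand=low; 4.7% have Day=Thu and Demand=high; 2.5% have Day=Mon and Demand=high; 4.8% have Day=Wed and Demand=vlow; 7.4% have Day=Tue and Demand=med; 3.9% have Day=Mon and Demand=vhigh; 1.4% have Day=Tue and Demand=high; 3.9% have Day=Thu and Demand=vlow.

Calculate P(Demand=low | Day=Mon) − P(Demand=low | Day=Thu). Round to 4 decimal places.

P(Day=Mon) = 0.071 + 0.028 + 0.040 + 0.025 + 0.039 = 0.203; P(Demand=low | Day=Mon) = 0.028/0.203 = 0.13793.
P(Day=Thu) = 0.039 + 0.007 + 0.073 + 0.047 + 0.011 = 0.177; P(Demand=low | Day=Thu) = 0.007/0.177 = 0.03955.
Difference = 0.0984.

0.0984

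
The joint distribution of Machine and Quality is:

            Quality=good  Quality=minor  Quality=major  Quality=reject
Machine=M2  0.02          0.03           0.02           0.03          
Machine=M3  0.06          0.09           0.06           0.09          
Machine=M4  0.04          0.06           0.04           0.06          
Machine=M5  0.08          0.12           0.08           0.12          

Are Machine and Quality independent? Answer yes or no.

yes

Every cell satisfies P(Machine,Quality) = P(Machine)·P(Quality). For instance P(Machine=M3) = 0.30, P(Quality=reject) = 0.30, and 0.30×0.30 = 0.09 matches the joint entry. So Machine and Quality are independent.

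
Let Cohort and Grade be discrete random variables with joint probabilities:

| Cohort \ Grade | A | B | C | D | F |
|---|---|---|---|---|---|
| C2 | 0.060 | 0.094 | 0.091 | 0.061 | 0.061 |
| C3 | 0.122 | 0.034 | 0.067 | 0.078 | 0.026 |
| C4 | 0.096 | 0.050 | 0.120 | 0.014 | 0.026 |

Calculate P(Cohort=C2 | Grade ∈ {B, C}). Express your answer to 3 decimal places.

0.406

P(Grade=B) = 0.094 + 0.034 + 0.050 = 0.178.
P(Grade=C) = 0.091 + 0.067 + 0.120 = 0.278.
P(Grade ∈ {B, C}) = 0.178 + 0.278 = 0.456; P(Cohort=C2, Grade ∈ {B, C}) = 0.094 + 0.091 = 0.185.
P(Cohort=C2 | Grade ∈ {B, C}) = 0.185/0.456 = 0.406.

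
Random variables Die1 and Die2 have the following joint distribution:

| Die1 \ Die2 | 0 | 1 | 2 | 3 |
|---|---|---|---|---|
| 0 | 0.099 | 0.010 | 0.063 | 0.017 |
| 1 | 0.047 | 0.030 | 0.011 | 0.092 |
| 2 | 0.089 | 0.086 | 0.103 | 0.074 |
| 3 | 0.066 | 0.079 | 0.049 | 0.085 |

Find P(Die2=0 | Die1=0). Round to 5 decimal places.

P(Die1=0) = 0.099 + 0.010 + 0.063 + 0.017 = 0.189.
P(Die2=0 | Die1=0) = 0.099/0.189 = 0.52381.

0.52381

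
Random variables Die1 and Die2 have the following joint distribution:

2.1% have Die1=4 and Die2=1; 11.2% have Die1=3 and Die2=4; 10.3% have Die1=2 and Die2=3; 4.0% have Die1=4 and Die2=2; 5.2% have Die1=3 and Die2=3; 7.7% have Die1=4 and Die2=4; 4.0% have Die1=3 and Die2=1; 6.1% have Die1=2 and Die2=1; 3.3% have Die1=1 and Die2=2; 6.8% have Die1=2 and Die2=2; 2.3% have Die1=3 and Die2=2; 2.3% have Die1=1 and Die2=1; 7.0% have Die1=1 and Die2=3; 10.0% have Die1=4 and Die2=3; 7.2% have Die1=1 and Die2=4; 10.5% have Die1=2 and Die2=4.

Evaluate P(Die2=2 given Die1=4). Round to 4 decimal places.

P(Die1=4) = 0.021 + 0.040 + 0.100 + 0.077 = 0.238.
P(Die2=2 | Die1=4) = 0.040/0.238 = 0.1681.

0.1681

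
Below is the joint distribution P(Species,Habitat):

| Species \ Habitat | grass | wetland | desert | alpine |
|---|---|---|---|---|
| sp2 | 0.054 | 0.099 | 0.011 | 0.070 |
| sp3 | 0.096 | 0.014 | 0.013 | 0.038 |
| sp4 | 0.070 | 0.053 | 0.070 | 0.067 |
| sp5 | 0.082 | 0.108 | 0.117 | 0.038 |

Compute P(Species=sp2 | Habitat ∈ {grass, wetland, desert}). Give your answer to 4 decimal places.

P(Habitat=grass) = 0.054 + 0.096 + 0.070 + 0.082 = 0.302.
P(Habitat=wetland) = 0.099 + 0.014 + 0.053 + 0.108 = 0.274.
P(Habitat=desert) = 0.011 + 0.013 + 0.070 + 0.117 = 0.211.
P(Habitat ∈ {grass, wetland, desert}) = 0.302 + 0.274 + 0.211 = 0.787; P(Species=sp2, Habitat ∈ {grass, wetland, desert}) = 0.054 + 0.099 + 0.011 = 0.164.
P(Species=sp2 | Habitat ∈ {grass, wetland, desert}) = 0.164/0.787 = 0.2084.

0.2084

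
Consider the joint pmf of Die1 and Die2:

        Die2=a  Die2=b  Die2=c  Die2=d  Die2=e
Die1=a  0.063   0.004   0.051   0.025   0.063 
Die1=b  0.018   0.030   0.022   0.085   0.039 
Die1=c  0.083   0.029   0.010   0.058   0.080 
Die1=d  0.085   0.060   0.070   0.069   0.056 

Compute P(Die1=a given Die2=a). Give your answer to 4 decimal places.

0.2530

P(Die2=a) = 0.063 + 0.018 + 0.083 + 0.085 = 0.249.
P(Die1=a | Die2=a) = 0.063/0.249 = 0.2530.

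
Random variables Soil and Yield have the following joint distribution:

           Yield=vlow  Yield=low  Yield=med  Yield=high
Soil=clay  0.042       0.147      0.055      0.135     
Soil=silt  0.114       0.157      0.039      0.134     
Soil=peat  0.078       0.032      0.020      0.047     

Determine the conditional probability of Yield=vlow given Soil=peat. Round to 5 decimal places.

P(Soil=peat) = 0.078 + 0.032 + 0.020 + 0.047 = 0.177.
P(Yield=vlow | Soil=peat) = 0.078/0.177 = 0.44068.

0.44068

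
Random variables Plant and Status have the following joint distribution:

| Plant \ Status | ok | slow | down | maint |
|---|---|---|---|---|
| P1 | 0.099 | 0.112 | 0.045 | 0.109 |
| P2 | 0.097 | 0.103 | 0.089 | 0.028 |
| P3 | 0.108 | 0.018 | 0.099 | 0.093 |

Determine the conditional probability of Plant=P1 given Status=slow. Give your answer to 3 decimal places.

0.481

P(Status=slow) = 0.112 + 0.103 + 0.018 = 0.233.
P(Plant=P1 | Status=slow) = 0.112/0.233 = 0.481.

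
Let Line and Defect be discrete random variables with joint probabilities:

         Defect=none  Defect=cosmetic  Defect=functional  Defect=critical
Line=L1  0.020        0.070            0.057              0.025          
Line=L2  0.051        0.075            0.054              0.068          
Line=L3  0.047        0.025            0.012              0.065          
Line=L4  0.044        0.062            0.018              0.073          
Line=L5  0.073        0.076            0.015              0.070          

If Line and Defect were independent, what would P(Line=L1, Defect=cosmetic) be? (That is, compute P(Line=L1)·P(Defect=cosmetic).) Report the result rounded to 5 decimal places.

P(Line=L1) = 0.020 + 0.070 + 0.057 + 0.025 = 0.172.
P(Defect=cosmetic) = 0.070 + 0.075 + 0.025 + 0.062 + 0.076 = 0.308.
Product: 0.172 × 0.308 = 0.05298.

0.05298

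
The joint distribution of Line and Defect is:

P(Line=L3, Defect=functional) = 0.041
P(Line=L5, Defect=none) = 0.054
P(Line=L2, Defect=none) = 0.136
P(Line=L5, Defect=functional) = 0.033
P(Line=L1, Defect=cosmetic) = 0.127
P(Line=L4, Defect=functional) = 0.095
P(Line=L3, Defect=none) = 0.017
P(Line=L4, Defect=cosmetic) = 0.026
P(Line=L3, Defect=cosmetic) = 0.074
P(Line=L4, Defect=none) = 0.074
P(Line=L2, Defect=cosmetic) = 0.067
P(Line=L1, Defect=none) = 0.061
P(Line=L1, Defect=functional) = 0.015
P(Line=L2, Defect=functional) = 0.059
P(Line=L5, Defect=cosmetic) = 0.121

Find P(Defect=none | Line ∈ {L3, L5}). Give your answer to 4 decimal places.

0.2088

P(Line=L3) = 0.017 + 0.074 + 0.041 = 0.132.
P(Line=L5) = 0.054 + 0.121 + 0.033 = 0.208.
P(Line ∈ {L3, L5}) = 0.132 + 0.208 = 0.340; P(Defect=none, Line ∈ {L3, L5}) = 0.017 + 0.054 = 0.071.
P(Defect=none | Line ∈ {L3, L5}) = 0.071/0.340 = 0.2088.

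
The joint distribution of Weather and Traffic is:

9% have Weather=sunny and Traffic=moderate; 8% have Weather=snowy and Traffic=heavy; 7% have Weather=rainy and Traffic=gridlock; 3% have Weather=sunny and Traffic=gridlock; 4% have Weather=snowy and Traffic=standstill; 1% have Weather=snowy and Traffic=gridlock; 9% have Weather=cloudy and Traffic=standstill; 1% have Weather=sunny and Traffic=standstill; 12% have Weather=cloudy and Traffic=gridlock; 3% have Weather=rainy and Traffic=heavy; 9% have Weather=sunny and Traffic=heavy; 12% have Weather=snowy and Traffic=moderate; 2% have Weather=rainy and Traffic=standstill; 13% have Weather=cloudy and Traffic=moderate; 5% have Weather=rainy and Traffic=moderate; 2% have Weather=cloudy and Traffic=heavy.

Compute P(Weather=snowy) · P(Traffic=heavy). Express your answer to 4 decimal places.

0.0550

P(Weather=snowy) = 0.12 + 0.08 + 0.01 + 0.04 = 0.25.
P(Traffic=heavy) = 0.09 + 0.02 + 0.03 + 0.08 = 0.22.
Product: 0.25 × 0.22 = 0.0550.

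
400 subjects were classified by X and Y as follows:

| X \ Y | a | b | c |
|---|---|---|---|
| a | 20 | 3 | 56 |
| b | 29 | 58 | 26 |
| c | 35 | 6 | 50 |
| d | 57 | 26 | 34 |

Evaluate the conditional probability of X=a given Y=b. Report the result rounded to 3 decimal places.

0.032

Total with Y=b: 3 + 58 + 6 + 26 = 93.
P(X=a | Y=b) = 3/93 = 0.032.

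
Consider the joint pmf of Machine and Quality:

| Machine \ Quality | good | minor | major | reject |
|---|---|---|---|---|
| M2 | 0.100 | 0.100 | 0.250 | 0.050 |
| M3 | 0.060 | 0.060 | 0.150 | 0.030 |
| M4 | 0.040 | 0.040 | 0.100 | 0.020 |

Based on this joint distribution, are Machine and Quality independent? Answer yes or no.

Every cell satisfies P(Machine,Quality) = P(Machine)·P(Quality). For instance P(Machine=M2) = 0.500, P(Quality=minor) = 0.200, and 0.500×0.200 = 0.100 matches the joint entry. So Machine and Quality are independent.

yes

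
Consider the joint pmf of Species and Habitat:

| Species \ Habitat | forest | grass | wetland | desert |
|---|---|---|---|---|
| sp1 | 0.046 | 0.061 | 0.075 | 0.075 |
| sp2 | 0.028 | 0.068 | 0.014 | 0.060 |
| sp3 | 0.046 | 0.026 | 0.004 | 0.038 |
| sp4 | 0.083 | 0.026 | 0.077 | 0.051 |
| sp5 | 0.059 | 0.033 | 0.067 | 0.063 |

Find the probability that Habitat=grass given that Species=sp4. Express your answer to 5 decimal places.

0.10970

P(Species=sp4) = 0.083 + 0.026 + 0.077 + 0.051 = 0.237.
P(Habitat=grass | Species=sp4) = 0.026/0.237 = 0.10970.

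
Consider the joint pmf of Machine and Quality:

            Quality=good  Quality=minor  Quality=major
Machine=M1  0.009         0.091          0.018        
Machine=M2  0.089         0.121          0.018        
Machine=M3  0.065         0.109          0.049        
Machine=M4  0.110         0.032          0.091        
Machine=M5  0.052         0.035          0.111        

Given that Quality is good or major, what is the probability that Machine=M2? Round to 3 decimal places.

P(Quality=good) = 0.009 + 0.089 + 0.065 + 0.110 + 0.052 = 0.325.
P(Quality=major) = 0.018 + 0.018 + 0.049 + 0.091 + 0.111 = 0.287.
P(Quality ∈ {good, major}) = 0.325 + 0.287 = 0.612; P(Machine=M2, Quality ∈ {good, major}) = 0.089 + 0.018 = 0.107.
P(Machine=M2 | Quality ∈ {good, major}) = 0.107/0.612 = 0.175.

0.175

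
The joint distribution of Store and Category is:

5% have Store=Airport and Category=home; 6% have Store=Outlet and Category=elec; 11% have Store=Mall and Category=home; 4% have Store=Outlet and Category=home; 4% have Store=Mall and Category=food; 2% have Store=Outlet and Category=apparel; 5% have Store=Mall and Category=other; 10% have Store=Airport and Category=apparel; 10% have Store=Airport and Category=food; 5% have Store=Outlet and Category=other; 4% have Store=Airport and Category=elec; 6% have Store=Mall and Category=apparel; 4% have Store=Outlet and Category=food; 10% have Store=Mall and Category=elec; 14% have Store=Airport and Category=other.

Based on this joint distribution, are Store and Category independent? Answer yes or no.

no

P(Store=Airport) = 0.43 and P(Category=elec) = 0.20, so their product is 0.0860, but P(Store=Airport, Category=elec) = 0.04. Since these differ, Store and Category are not independent.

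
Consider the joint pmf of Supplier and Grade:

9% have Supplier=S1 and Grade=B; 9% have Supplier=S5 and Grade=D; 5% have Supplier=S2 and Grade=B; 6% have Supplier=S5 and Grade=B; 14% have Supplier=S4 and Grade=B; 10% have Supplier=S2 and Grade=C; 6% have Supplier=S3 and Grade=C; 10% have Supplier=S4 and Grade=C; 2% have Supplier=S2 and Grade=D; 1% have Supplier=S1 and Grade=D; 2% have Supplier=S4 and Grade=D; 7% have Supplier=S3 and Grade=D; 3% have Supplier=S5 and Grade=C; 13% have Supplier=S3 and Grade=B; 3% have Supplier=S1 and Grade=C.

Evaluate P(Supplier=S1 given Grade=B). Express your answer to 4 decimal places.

P(Grade=B) = 0.09 + 0.05 + 0.13 + 0.14 + 0.06 = 0.47.
P(Supplier=S1 | Grade=B) = 0.09/0.47 = 0.1915.

0.1915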